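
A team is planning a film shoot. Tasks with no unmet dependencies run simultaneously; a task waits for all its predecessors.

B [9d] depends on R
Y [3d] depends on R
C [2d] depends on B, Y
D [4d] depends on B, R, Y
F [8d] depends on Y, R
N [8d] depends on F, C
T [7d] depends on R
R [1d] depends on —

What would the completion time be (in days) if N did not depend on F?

20

With the dependency in place, R→Y→F→N = 1+3+8+8 = 20 sets the finish at 20 days.
Dropping F→N doesn't change N's earliest start (12); another predecessor still binds.
New critical path: R→B→C→N = 1+9+2+8 = 20 ⇒ 20 days.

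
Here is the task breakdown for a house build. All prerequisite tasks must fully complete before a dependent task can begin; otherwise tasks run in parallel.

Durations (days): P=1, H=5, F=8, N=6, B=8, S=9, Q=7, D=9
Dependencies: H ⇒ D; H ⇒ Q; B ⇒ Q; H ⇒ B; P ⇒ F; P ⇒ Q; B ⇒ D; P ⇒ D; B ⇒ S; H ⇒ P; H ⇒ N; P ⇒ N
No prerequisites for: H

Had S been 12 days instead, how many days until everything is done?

25

Critical path before the change: H→B→S = 5+8+9 = 22 giving 22 days.
S is on the critical path; changing it to 12 makes that path 25 days.
No other chain overtakes it, so the finish is 25 days.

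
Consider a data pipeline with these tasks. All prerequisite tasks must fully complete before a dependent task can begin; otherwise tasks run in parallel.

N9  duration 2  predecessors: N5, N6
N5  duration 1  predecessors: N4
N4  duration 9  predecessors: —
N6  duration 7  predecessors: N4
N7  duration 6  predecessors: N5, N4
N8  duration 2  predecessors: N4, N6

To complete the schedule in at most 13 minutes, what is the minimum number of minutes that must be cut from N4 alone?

5

Current finish: 18 minutes; target: 13.
N4 is on every critical path, so each minute cut from N4 cuts the finish by one (this holds down to a finish of 10).
Need 18 − 13 = 5 minutes off N4 → N4 becomes 4 minutes, finish becomes 13.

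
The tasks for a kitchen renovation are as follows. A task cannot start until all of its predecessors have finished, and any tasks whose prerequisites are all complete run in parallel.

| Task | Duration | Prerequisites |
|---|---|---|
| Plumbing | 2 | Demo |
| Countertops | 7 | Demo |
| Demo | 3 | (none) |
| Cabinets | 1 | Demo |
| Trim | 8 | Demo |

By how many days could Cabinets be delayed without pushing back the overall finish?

7

The longest chain is Demo→Trim = 3+8 = 11; overall finish 11 days.
Longest path through Cabinets: 4 days (earliest finish 4, latest finish 11).
Float = 11 − 4 = 7.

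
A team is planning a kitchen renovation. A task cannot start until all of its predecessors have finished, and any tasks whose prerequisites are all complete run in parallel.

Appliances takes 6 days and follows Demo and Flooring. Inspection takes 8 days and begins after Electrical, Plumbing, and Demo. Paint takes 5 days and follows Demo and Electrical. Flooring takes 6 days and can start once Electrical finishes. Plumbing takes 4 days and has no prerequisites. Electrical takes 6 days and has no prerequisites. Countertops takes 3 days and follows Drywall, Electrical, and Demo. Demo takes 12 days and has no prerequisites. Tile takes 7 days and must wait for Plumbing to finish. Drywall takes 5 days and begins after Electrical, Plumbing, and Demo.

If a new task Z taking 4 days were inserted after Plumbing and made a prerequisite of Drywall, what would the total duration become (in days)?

20

Originally the schedule takes 20 days.
With Z inserted, Drywall now waits for max(Electrical, Plumbing, Demo, Z).
New critical path: Demo→Drywall→Countertops = 12+5+3 = 20 ⇒ 20 days.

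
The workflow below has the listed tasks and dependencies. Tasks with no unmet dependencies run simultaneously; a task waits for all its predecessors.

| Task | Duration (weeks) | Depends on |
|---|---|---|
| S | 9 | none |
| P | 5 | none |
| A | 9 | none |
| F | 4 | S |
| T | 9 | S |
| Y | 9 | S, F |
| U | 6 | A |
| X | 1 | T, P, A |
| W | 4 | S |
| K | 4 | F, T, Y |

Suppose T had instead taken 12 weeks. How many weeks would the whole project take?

Critical path before the change: S→F→Y→K = 9+4+9+4 = 26 giving 26 weeks.
T is off the critical path — its longest chain is 22 weeks, giving 4 of slack.
The critical path is still S→F→Y→K; finish is now 26 weeks.

26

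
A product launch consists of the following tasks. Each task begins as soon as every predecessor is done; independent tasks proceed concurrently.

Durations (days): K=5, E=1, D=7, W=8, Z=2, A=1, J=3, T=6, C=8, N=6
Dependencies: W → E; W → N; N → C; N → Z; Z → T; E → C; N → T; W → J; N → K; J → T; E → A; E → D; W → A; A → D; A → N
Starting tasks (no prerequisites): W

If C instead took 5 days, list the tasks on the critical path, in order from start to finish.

W, E, A, N, Z, T

Baseline: W→E→A→N→C = 8+1+1+6+8 = 24 → 24 days.
C lies on that path, so at 5 days the path becomes 21 days.
New critical path: W→E→A→N→Z→T = 8+1+1+6+2+6 = 24 ⇒ 24 days.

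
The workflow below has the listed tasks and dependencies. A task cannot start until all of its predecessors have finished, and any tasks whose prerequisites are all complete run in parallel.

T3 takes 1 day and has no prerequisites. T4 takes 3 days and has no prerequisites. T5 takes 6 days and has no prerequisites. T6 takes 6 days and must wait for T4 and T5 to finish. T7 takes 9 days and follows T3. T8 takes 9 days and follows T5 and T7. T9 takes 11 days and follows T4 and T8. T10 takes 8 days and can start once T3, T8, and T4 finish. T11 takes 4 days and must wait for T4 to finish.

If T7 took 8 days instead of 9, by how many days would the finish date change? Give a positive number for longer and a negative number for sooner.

-1

Baseline: T3→T7→T8→T9 = 1+9+9+11 = 30 → 30 days.
T7 lies on that path, so at 8 days the path becomes 29 days.
No other chain overtakes it, so the finish is 29 days.
Change in finish: 29 − 30 = -1 days.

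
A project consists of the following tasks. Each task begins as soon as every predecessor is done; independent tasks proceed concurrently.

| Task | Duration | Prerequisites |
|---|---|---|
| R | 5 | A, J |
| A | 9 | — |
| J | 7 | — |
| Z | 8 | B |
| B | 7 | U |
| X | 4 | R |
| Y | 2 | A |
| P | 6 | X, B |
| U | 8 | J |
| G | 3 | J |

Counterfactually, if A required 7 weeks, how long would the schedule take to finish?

30

The binding path is J→U→B→Z = 7+8+7+8 = 30; finish at 30 weeks.
A is off the critical path — its longest chain is 24 weeks, giving 6 of slack.
That remains the longest chain; total 30 weeks.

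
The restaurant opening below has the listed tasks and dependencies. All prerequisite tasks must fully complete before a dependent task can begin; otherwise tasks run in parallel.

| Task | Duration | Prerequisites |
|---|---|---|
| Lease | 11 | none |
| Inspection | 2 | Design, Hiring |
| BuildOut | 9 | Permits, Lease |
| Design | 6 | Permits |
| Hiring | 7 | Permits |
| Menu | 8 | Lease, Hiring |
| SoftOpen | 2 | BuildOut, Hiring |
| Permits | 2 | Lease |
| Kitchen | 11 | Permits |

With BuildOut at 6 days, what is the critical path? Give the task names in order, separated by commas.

Critical path before the change: Lease→Permits→Hiring→Menu = 11+2+7+8 = 28 giving 28 days.
The longest path through BuildOut is only 24 days, so BuildOut has float 4.
That remains the longest chain; total 28 days.

Lease, Permits, Hiring, Menu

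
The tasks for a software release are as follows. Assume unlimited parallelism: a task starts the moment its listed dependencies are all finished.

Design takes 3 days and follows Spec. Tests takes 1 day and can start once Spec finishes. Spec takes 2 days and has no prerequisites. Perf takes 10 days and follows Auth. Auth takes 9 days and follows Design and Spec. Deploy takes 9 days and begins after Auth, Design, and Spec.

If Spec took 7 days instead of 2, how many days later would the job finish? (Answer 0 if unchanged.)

5

Baseline: Spec→Design→Auth→Perf = 2+3+9+10 = 24 → 24 days.
Spec is on the critical path; changing it to 7 makes that path 29 days.
No other chain overtakes it, so the finish is 29 days.
Change in finish: 29 − 24 = +5 days.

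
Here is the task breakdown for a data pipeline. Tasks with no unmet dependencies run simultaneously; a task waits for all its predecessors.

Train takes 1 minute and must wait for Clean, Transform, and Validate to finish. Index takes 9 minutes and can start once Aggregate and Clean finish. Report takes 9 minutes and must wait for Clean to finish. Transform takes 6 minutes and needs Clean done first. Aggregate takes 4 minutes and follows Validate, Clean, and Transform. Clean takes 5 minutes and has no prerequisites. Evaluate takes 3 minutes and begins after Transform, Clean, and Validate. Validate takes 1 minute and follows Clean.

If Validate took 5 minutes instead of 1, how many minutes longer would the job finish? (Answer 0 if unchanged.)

0

Baseline: Clean→Transform→Aggregate→Index = 5+6+4+9 = 24 → 24 minutes.
Validate has 5 minutes of float (longest path through it is 19).
That remains the longest chain; total 24 minutes.
Change in finish: 24 − 24 = +0 minutes.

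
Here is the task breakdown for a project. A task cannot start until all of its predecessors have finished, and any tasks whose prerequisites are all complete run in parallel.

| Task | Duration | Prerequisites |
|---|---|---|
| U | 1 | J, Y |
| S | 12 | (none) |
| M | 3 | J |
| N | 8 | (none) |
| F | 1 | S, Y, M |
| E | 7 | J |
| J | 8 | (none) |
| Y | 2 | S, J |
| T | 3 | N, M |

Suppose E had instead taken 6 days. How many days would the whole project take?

15

Critical path before the change: J→E = 8+7 = 15 giving 15 days.
Since E is critical, the -1 change carries straight to that chain (now 14 days).
Now S→Y→U = 12+2+1 = 15 is longest, so the finish becomes 15 days.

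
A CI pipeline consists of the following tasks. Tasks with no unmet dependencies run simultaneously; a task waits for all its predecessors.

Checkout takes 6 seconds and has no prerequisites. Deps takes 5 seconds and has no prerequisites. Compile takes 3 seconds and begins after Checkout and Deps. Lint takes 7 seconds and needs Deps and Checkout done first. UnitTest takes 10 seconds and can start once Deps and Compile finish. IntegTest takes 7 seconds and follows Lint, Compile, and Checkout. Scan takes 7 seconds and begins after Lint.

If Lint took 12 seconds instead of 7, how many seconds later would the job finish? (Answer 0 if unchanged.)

5

Baseline: Checkout→Lint→IntegTest = 6+7+7 = 20 → 20 seconds.
Lint lies on that path, so at 12 seconds the path becomes 25 seconds.
That remains the longest chain; total 25 seconds.
Change in finish: 25 − 20 = +5 seconds.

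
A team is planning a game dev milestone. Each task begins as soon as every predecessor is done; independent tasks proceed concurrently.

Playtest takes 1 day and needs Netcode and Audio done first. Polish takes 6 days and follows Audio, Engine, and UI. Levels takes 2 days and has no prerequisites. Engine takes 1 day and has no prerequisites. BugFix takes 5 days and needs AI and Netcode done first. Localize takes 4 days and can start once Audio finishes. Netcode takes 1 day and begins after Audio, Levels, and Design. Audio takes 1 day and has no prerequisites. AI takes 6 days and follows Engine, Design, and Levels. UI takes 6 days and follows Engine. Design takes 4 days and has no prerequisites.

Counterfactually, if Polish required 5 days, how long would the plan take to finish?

15

Baseline: Design→AI→BugFix = 4+6+5 = 15 → 15 days.
Polish has 2 days of float (longest path through it is 13).
No other chain overtakes it, so the finish is 15 days.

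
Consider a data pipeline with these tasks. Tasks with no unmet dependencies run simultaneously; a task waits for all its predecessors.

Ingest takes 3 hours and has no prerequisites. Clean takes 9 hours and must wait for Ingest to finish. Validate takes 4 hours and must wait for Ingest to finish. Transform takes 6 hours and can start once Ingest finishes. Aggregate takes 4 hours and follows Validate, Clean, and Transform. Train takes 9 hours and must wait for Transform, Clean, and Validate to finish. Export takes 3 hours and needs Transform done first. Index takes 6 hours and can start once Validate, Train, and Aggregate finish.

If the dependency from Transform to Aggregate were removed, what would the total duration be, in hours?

Before: longest chain Ingest→Clean→Train→Index = 3+9+9+6 = 27, finish 27.
Dropping Transform→Aggregate doesn't change Aggregate's earliest start (12); another predecessor still binds.
New critical path: Ingest→Clean→Train→Index = 3+9+9+6 = 27 ⇒ 27 hours.

27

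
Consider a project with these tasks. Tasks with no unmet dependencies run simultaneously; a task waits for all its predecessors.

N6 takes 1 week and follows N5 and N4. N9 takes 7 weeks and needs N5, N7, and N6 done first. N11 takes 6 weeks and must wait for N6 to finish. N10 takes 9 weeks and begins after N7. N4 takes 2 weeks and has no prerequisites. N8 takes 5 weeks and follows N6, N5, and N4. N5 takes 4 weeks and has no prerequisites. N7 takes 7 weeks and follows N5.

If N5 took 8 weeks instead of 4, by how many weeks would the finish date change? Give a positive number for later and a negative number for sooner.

Actual critical path: N5→N7→N10 = 4+7+9 = 20 ⇒ 20 weeks.
N5 lies on that path, so at 8 weeks the path becomes 24 weeks.
The critical path is still N5→N7→N10; finish is now 24 weeks.
Change in finish: 24 − 20 = +4 weeks.

4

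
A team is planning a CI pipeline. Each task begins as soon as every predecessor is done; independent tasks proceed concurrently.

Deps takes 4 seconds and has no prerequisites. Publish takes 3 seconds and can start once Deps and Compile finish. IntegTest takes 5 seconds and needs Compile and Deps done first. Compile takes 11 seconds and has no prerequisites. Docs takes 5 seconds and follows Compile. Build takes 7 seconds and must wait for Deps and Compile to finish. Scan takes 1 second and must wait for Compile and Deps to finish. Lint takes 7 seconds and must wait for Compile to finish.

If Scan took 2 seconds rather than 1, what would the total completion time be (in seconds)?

Actual critical path: Compile→Lint = 11+7 = 18 ⇒ 18 seconds.
Scan is off the critical path — its longest chain is 12 seconds, giving 6 of slack.
The critical path is still Compile→Lint; finish is now 18 seconds.

18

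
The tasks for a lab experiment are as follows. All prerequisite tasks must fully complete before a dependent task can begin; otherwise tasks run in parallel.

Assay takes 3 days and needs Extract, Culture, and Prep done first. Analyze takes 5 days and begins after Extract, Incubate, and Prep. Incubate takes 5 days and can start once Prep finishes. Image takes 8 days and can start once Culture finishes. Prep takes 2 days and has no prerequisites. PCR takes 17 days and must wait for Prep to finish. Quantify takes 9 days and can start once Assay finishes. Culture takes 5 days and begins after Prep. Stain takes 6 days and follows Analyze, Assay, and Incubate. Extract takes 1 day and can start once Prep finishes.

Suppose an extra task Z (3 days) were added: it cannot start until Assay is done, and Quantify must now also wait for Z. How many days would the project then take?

22

Originally the project takes 19 days.
With Z inserted, Quantify now waits for max(Assay, Z).
New critical path: Prep→Culture→Assay→Z→Quantify = 2+5+3+3+9 = 22 ⇒ 22 days.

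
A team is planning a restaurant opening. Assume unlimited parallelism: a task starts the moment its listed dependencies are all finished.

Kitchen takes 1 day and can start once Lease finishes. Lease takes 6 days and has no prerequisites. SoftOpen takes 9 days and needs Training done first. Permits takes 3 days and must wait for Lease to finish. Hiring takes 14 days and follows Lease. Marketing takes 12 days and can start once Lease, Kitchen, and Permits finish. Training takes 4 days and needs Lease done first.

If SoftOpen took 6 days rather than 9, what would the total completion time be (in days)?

Critical path before the change: Lease→Permits→Marketing = 6+3+12 = 21 giving 21 days.
SoftOpen has 2 days of float (longest path through it is 19).
The critical path is still Lease→Permits→Marketing; finish is now 21 days.

21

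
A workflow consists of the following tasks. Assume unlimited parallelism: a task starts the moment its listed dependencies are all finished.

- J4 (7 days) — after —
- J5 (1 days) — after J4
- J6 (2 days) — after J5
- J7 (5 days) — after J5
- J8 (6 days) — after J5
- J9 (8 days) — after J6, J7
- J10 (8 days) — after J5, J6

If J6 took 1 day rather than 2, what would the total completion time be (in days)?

21

The binding path is J4→J5→J7→J9 = 7+1+5+8 = 21; finish at 21 days.
J6 has 3 days of float (longest path through it is 18).
No other chain overtakes it, so the finish is 21 days.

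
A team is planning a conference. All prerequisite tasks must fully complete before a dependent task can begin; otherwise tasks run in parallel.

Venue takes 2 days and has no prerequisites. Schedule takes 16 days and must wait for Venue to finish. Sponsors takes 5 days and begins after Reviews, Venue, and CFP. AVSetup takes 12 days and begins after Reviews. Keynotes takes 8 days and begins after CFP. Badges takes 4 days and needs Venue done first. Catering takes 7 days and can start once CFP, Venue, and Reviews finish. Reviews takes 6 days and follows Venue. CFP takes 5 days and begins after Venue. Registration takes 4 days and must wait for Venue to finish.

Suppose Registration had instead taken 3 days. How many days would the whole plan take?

Actual critical path: Venue→Reviews→AVSetup = 2+6+12 = 20 ⇒ 20 days.
Registration is off the critical path — its longest chain is 6 days, giving 14 of slack.
That remains the longest chain; total 20 days.

20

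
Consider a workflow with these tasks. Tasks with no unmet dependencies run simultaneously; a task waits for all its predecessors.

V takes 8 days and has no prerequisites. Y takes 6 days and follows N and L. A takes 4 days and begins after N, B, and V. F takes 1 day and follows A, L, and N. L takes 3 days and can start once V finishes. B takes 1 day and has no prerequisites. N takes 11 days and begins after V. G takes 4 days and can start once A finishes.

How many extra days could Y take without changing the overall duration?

The longest chain is V→N→A→G = 8+11+4+4 = 27; overall finish 27 days.
Y finishes as early as 25 and must finish by 27.
Slack of Y = 21 − 19 = 2 days.

2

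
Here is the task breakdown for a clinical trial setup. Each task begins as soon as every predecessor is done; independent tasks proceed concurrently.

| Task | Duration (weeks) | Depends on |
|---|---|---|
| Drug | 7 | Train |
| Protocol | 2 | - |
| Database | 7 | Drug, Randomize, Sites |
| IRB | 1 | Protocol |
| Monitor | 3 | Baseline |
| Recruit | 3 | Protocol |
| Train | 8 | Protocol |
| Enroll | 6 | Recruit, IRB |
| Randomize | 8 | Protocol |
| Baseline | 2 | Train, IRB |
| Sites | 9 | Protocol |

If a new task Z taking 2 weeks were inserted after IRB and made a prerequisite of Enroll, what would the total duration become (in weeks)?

Originally the project takes 24 weeks.
With Z inserted, Enroll now waits for max(Recruit, IRB, Z).
New critical path: Protocol→Train→Drug→Database = 2+8+7+7 = 24 ⇒ 24 weeks.

24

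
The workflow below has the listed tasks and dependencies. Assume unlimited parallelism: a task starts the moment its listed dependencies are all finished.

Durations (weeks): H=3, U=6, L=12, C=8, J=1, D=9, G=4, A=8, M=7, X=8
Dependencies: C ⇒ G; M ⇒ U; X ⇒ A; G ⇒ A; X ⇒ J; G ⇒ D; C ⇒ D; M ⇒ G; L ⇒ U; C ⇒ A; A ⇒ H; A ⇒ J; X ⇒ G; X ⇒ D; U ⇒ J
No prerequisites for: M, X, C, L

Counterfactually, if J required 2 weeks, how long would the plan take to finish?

Baseline: X→G→A→H = 8+4+8+3 = 23 → 23 weeks.
The longest path through J is only 21 weeks, so J has float 2.
The critical path is still X→G→A→H; finish is now 23 weeks.

23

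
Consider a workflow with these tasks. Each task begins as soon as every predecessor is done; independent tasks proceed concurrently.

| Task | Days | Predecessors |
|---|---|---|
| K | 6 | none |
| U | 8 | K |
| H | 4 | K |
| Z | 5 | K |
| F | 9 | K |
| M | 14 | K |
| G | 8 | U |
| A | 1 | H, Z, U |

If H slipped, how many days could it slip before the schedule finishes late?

11

K→U→G = 6+8+8 = 22 sets the makespan at 22 days.
Longest path through H: 11 days (earliest finish 10, latest finish 21).
So H can slip 21 − 10 = 11 days.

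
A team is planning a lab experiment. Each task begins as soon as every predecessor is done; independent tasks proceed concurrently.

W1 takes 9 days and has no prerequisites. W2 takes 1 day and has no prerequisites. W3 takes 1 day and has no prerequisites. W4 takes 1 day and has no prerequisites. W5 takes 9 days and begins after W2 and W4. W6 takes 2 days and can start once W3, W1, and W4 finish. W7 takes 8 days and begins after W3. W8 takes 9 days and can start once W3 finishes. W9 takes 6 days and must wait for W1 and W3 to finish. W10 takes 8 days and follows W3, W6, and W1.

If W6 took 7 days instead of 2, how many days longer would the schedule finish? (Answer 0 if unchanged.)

5

Critical path before the change: W1→W6→W10 = 9+2+8 = 19 giving 19 days.
W6 lies on that path, so at 7 days the path becomes 24 days.
That remains the longest chain; total 24 days.
Change in finish: 24 − 19 = +5 days.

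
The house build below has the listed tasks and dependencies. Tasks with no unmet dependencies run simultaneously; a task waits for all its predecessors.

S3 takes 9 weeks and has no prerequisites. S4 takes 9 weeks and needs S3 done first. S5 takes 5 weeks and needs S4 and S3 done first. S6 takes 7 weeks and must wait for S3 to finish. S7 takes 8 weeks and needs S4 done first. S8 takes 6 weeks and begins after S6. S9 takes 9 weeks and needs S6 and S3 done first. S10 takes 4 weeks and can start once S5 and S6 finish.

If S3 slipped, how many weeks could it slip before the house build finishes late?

Critical path: S3→S4→S5→S10 = 9+9+5+4 = 27, so the finish is 27 weeks.
Longest path through S3: 27 weeks (earliest finish 9, latest finish 9).
So S3 can slip 9 − 9 = 0 weeks.

0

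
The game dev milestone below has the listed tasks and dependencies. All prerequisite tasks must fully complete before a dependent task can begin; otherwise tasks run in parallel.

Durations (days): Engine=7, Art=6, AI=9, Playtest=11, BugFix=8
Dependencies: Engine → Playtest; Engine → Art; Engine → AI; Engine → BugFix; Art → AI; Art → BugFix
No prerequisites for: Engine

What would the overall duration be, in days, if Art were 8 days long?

24

Actual critical path: Engine→Art→AI = 7+6+9 = 22 ⇒ 22 days.
Art is on the critical path; changing it to 8 makes that path 24 days.
The critical path is still Engine→Art→AI; finish is now 24 days.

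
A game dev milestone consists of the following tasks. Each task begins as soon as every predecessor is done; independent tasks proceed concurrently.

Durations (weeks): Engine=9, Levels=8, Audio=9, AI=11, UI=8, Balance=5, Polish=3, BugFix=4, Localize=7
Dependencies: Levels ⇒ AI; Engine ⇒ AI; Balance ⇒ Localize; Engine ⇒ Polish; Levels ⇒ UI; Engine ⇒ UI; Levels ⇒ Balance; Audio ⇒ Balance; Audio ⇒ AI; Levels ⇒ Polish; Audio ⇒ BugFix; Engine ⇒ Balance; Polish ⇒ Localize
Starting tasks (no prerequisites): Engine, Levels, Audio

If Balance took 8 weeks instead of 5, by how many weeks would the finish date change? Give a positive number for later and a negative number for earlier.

Baseline: Engine→Balance→Localize = 9+5+7 = 21 → 21 weeks.
Balance is on the critical path; changing it to 8 makes that path 24 weeks.
That remains the longest chain; total 24 weeks.
Change in finish: 24 − 21 = +3 weeks.

3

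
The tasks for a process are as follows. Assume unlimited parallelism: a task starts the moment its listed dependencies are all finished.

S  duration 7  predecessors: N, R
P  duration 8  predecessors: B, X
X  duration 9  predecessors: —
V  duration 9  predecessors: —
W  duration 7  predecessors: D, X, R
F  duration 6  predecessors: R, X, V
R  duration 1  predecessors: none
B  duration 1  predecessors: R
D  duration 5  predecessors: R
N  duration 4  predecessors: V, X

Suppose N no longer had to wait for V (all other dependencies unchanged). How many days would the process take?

20

Original critical path: V→N→S = 9+4+7 = 20 ⇒ 20 days.
Dropping V→N doesn't change N's earliest start (9); another predecessor still binds.
New critical path: X→N→S = 9+4+7 = 20 ⇒ 20 days.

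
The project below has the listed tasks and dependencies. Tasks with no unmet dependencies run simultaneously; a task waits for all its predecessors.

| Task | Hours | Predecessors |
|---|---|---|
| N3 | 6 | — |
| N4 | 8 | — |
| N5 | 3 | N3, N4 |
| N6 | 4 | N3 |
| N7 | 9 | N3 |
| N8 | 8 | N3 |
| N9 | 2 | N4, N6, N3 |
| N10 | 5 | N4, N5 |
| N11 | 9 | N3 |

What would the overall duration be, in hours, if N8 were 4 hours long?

16

The binding path is N4→N5→N10 = 8+3+5 = 16; finish at 16 hours.
N8 has 2 hours of float (longest path through it is 14).
That remains the longest chain; total 16 hours.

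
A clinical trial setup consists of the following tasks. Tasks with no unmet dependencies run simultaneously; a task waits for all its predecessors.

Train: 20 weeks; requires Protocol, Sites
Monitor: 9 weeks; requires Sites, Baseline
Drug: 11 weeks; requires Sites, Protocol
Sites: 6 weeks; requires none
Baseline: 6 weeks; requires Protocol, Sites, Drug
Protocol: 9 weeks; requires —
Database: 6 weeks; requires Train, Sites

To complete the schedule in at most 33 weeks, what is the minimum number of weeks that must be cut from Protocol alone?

Current finish: 35 weeks; target: 33.
Protocol is on every critical path, so each week cut from Protocol cuts the finish by one (this holds down to a finish of 32).
Need 35 − 33 = 2 weeks off Protocol → Protocol becomes 7 weeks, finish becomes 33.

2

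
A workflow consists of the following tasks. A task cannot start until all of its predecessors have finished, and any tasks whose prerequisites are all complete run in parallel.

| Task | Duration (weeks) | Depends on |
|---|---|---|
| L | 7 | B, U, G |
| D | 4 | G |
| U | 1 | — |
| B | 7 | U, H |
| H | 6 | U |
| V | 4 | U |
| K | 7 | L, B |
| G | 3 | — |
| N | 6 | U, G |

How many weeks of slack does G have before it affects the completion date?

Critical path: U→H→B→L→K = 1+6+7+7+7 = 28, so the finish is 28 weeks.
G finishes as early as 3 and must finish by 14.
Float = 28 − 17 = 11.

11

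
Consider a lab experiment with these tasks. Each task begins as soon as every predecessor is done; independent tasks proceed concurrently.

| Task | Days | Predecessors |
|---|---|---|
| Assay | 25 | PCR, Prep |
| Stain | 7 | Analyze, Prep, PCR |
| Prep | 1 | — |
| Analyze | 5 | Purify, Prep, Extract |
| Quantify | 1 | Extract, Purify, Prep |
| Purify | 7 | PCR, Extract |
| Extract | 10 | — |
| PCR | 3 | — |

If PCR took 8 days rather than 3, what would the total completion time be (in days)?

33

Baseline: Extract→Purify→Analyze→Stain = 10+7+5+7 = 29 → 29 days.
PCR is off the critical path — its longest chain is 28 days, giving 1 of slack.
New critical path: PCR→Assay = 8+25 = 33 ⇒ 33 days.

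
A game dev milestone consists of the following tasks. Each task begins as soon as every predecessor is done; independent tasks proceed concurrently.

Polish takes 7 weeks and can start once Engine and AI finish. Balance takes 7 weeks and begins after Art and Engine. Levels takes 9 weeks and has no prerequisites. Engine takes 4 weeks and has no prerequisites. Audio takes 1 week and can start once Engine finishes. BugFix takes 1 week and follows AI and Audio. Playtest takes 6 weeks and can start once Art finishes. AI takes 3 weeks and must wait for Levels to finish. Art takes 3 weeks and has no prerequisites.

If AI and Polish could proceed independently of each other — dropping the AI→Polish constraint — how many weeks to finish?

13

With the dependency in place, Levels→AI→Polish = 9+3+7 = 19 sets the finish at 19 weeks.
Without AI→Polish, Polish's earliest start moves from 12 to 4.
The longest chain is now Levels→AI→BugFix = 9+3+1 = 13, so the project takes 13 weeks.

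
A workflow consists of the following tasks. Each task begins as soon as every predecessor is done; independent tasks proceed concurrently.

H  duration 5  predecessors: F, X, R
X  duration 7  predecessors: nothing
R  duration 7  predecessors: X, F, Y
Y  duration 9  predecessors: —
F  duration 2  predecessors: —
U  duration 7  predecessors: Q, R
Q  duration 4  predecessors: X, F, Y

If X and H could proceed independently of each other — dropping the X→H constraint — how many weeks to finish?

23

Before: longest chain Y→R→U = 9+7+7 = 23, finish 23.
Dropping X→H doesn't change H's earliest start (16); another predecessor still binds.
New critical path: Y→R→U = 9+7+7 = 23 ⇒ 23 weeks.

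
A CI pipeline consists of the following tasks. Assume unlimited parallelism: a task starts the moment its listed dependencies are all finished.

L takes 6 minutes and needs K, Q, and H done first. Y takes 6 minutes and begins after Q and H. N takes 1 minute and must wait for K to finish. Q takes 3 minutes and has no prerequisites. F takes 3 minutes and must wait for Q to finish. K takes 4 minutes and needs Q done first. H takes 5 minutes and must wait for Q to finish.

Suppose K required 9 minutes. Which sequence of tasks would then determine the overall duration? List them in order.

Q, K, L

Actual critical path: Q→H→L = 3+5+6 = 14 ⇒ 14 minutes.
K is off the critical path — its longest chain is 13 minutes, giving 1 of slack.
New critical path: Q→K→L = 3+9+6 = 18 ⇒ 18 minutes.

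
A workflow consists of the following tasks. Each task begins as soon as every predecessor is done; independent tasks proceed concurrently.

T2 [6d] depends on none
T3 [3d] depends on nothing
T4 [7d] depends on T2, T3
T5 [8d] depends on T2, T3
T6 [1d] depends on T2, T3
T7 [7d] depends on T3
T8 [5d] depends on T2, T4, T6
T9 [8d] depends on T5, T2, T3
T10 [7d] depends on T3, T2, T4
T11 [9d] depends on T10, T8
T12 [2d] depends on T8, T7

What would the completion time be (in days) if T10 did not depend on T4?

27

Original critical path: T2→T4→T10→T11 = 6+7+7+9 = 29 ⇒ 29 days.
Without T4→T10, T10's earliest start moves from 13 to 6.
After: T2→T4→T8→T11 = 6+7+5+9 = 27 → 27 days.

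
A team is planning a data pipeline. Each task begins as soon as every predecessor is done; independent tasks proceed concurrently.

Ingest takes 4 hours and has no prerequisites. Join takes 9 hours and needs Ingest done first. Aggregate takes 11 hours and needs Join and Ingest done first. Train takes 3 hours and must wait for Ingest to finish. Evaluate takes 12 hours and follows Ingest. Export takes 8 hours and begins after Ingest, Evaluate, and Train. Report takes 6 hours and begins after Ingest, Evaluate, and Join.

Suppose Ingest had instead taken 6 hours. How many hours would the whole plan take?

26

Critical path before the change: Ingest→Join→Aggregate = 4+9+11 = 24 giving 24 hours.
Since Ingest is critical, the +2 change carries straight to that chain (now 26 hours).
No other chain overtakes it, so the finish is 26 hours.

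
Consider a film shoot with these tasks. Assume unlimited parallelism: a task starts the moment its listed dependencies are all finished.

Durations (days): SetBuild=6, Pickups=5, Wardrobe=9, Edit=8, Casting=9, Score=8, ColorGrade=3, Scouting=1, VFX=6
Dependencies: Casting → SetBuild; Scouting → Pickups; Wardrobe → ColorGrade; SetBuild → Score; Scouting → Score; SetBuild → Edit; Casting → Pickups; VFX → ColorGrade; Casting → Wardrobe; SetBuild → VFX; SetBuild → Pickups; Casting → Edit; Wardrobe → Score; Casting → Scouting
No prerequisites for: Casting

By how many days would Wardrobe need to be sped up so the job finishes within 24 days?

2

Current finish: 26 days; target: 24.
Wardrobe is on every critical path, so each day cut from Wardrobe cuts the finish by one (this holds down to a finish of 24).
Need 26 − 24 = 2 days off Wardrobe → Wardrobe becomes 7 days, finish becomes 24.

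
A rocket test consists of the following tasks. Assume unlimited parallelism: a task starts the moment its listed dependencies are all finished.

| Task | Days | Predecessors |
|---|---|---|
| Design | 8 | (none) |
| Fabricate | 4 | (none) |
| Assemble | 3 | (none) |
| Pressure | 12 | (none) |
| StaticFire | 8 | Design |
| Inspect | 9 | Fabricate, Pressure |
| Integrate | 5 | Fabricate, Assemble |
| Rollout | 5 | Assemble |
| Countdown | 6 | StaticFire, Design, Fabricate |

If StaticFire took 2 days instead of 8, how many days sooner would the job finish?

Baseline: Design→StaticFire→Countdown = 8+8+6 = 22 → 22 days.
StaticFire is on the critical path; changing it to 2 makes that path 16 days.
Now Pressure→Inspect = 12+9 = 21 is longest, so the finish becomes 21 days.
Change in finish: 21 − 22 = -1 days.

1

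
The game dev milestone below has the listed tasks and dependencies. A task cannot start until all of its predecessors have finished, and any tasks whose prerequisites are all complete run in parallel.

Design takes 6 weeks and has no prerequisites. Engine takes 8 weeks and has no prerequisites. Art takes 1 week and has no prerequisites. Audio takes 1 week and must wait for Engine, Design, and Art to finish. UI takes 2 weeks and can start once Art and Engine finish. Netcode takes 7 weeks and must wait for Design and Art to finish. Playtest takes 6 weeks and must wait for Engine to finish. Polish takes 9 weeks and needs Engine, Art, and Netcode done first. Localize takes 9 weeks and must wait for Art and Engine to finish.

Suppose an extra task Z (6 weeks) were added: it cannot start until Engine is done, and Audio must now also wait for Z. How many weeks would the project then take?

22

Originally the project takes 22 weeks.
With Z inserted, Audio now waits for max(Engine, Design, Art, Z).
New critical path: Design→Netcode→Polish = 6+7+9 = 22 ⇒ 22 weeks.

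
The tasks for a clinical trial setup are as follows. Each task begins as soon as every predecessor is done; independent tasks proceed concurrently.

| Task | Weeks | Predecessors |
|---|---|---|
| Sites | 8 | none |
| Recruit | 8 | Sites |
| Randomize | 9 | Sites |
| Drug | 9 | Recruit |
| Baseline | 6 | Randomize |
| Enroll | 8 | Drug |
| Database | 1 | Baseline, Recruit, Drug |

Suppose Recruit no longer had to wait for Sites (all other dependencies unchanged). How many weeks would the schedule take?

25

With the dependency in place, Sites→Recruit→Drug→Enroll = 8+8+9+8 = 33 sets the finish at 33 weeks.
Without Sites→Recruit, Recruit's earliest start moves from 8 to 0.
The longest chain is now Recruit→Drug→Enroll = 8+9+8 = 25, so the schedule takes 25 weeks.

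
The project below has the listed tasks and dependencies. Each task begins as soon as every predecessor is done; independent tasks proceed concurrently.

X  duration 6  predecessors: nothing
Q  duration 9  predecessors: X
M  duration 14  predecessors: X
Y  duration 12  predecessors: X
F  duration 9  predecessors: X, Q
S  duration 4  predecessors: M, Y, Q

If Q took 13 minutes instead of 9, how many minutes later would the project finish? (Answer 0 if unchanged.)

4

Baseline: X→Q→F = 6+9+9 = 24 → 24 minutes.
Q lies on that path, so at 13 minutes the path becomes 28 minutes.
That remains the longest chain; total 28 minutes.
Change in finish: 28 − 24 = +4 minutes.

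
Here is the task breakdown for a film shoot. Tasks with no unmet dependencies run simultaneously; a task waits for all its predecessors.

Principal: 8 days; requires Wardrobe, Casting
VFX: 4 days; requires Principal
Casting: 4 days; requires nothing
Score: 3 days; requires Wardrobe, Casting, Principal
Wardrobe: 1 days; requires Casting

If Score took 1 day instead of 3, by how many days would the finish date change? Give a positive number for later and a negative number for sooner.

Actual critical path: Casting→Wardrobe→Principal→VFX = 4+1+8+4 = 17 ⇒ 17 days.
Score is off the critical path — its longest chain is 16 days, giving 1 of slack.
That remains the longest chain; total 17 days.
Change in finish: 17 − 17 = +0 days.

0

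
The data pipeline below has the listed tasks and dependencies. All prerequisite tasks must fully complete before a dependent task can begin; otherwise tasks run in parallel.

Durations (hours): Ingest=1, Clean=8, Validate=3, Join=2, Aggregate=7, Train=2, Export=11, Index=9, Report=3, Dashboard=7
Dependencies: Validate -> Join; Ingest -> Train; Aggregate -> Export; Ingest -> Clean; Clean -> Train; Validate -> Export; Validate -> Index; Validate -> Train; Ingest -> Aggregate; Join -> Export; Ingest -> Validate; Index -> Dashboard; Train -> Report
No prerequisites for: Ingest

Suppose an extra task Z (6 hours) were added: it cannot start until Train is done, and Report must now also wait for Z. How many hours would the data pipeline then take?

20

Originally the data pipeline takes 20 hours.
With Z inserted, Report now waits for max(Train, Z).
New critical path: Ingest→Clean→Train→Z→Report = 1+8+2+6+3 = 20 ⇒ 20 hours.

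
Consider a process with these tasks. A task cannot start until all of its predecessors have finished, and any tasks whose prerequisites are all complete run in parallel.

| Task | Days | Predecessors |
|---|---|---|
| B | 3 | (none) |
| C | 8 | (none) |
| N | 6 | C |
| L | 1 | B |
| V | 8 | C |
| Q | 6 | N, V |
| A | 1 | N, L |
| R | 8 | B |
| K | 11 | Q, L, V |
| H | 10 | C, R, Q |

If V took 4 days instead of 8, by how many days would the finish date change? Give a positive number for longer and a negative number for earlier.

-2

As given, the longest chain is C→V→Q→K = 8+8+6+11 = 33, so the finish is 33 days.
V is on the critical path; changing it to 4 makes that path 29 days.
Now C→N→Q→K = 8+6+6+11 = 31 is longest, so the finish becomes 31 days.
Change in finish: 31 − 33 = -2 days.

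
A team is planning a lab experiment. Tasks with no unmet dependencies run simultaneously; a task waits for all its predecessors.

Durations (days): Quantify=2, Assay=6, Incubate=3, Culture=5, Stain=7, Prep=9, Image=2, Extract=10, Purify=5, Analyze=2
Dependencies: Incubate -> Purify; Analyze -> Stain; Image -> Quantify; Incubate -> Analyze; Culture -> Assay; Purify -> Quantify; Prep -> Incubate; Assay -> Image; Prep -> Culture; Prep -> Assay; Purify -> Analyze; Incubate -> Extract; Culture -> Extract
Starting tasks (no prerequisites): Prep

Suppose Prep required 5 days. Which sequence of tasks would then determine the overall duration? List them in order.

Prep, Incubate, Purify, Analyze, Stain

As given, the longest chain is Prep→Incubate→Purify→Analyze→Stain = 9+3+5+2+7 = 26, so the finish is 26 days.
Prep lies on that path, so at 5 days the path becomes 22 days.
The critical path is still Prep→Incubate→Purify→Analyze→Stain; finish is now 22 days.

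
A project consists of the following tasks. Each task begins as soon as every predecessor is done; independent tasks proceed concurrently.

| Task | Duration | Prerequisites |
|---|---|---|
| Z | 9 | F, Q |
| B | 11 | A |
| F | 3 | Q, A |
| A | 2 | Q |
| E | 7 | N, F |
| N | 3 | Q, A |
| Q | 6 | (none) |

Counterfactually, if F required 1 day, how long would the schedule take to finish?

19

The binding path is Q→A→F→Z = 6+2+3+9 = 20; finish at 20 days.
F lies on that path, so at 1 day the path becomes 18 days.
New critical path: Q→A→B = 6+2+11 = 19 ⇒ 19 days.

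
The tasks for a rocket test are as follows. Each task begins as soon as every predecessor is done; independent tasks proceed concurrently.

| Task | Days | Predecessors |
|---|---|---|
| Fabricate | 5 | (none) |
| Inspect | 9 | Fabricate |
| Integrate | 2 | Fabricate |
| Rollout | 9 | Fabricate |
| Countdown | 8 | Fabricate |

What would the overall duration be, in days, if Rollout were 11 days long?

Baseline: Fabricate→Rollout = 5+9 = 14 → 14 days.
Since Rollout is critical, the +2 change carries straight to that chain (now 16 days).
No other chain overtakes it, so the finish is 16 days.

16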